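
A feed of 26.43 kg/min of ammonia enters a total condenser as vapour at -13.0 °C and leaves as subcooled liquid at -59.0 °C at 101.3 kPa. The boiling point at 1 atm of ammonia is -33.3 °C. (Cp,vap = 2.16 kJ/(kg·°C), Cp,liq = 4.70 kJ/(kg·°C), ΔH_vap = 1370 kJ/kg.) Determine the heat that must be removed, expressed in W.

vapour -13.0→-33.3 °C: -43.848 kJ/kg
condensation at -33.3 °C: -1370 kJ/kg
liquid -33.3→-59.0 °C: -120.79 kJ/kg
Δh = -43.848 + -1370 + -120.79 = -1534.6 kJ/kg
Q = ṁ·Δh = 26.43 kg/min × -1534.6 kJ/kg = -40560 kJ/min
|Q| = 676.01 kW = 676010 W

Q_c = 676000 W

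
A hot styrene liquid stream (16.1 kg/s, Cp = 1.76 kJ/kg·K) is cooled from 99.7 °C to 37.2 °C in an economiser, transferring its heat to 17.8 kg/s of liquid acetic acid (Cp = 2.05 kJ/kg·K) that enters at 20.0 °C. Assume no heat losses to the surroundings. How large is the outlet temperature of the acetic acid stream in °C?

Heat released by hot stream: Q = 16.1 × 1.76 × (99.7 − 37.2) = 1771 kJ/s
Energy balance on cold side (adiabatic exchanger): Q = ṁ_c·Cp_c·(T_c,out − T_c,in)
T_c,out = 20.0 + 1771/(17.8 × 2.05) = 68.534 °C

T_c,out = 68.5 °C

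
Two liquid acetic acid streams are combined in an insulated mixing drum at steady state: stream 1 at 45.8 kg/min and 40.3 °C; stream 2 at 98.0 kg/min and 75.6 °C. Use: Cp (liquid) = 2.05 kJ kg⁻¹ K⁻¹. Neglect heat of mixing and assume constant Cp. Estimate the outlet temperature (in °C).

T_out = 64.4 °C

No heat crosses the boundary, so H_out = H_in.
T_out = Σ ṁᵢCp,ᵢTᵢ / Σ ṁᵢCp,ᵢ
      = 18972 / 294.79 = 64.357 °C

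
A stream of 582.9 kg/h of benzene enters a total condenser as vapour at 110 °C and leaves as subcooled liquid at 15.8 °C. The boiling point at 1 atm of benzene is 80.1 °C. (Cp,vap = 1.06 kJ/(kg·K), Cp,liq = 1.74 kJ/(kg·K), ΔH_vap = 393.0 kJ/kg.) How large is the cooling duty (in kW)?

Q_c = 86.9 kW

vapour 110→80.1 °C: -31.694 kJ/kg
condensation at 80.1 °C: -393 kJ/kg
liquid 80.1→15.8 °C: -111.88 kJ/kg
Δh = -31.694 + -393 + -111.88 = -536.58 kJ/kg
Q = ṁ·Δh = 582.9 kg/h × -536.58 kJ/kg = -312770 kJ/h
|Q| = 86.881 kW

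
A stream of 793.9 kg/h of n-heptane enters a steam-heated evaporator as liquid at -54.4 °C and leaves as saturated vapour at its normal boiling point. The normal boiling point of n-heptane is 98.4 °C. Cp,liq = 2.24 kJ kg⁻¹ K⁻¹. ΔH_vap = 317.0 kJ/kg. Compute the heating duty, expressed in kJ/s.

Q = 145 kJ/s

liquid -54.4→98.4 °C: 342.27 kJ/kg
vaporisation at 98.4 °C: 317 kJ/kg
Δh = 342.27 + 317 = 659.27 kJ/kg
Q = ṁ·Δh = 793.9 kg/h × 659.27 kJ/kg = 523400 kJ/h
|Q| = 145.39 kW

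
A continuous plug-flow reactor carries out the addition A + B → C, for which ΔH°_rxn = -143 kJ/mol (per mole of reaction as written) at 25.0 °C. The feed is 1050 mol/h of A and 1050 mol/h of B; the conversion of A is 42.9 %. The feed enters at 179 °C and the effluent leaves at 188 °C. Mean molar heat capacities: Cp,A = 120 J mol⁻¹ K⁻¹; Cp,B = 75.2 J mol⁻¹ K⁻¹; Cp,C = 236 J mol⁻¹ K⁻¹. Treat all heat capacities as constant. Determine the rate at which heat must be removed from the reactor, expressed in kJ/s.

Extent of reaction ξ = 0.429 × 1050 = 450.45 mol/h
Reaction term: ξ·ΔH°_rxn = 450.45 × -143 = -64414 kJ/h
Sensible, feed 179→25 °C: -31564 kJ/h
Outlet flows (mol/h): A 599.55, B 599.55, C 450.45
Sensible, products 25→188 °C: 36404 kJ/h
Q = ΔH = -59574 kJ/h = -16.548 kW
Heat removed = 16.548 kJ/s

Q_out = 16.5 kJ/s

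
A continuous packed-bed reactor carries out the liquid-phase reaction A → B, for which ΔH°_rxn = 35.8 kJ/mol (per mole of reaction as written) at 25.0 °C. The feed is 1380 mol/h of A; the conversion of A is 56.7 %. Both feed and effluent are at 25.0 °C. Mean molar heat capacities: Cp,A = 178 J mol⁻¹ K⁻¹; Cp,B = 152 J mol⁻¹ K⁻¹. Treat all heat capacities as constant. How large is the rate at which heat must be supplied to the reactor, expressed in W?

Q_in = 7780 W

Extent of reaction ξ = 0.567 × 1380 = 782.46 mol/h
Reaction term: ξ·ΔH°_rxn = 782.46 × 35.8 = 28012 kJ/h
Q = ΔH = 28012 kJ/h = 7.7811 kW
Heat supplied = 7781.1 W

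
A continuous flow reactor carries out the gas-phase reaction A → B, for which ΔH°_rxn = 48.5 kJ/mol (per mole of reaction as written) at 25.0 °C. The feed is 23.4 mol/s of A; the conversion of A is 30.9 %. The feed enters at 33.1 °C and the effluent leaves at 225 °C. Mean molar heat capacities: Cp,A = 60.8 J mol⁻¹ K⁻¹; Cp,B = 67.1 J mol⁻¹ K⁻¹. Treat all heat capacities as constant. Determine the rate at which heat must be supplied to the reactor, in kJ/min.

Q_in = 38000 kJ/min

Extent of reaction ξ = 0.309 × 23.4 = 7.2306 mol/s
Reaction term: ξ·ΔH°_rxn = 7.2306 × 48.5 = 350.68 kJ/s
Sensible, feed 33.1→25 °C: -11.524 kJ/s
Outlet flows (mol/s): A 16.169, B 7.2306
Sensible, products 25→225 °C: 293.65 kJ/s
Q = ΔH = 632.81 kJ/s = 632.81 kW
Heat supplied = 37969 kJ/min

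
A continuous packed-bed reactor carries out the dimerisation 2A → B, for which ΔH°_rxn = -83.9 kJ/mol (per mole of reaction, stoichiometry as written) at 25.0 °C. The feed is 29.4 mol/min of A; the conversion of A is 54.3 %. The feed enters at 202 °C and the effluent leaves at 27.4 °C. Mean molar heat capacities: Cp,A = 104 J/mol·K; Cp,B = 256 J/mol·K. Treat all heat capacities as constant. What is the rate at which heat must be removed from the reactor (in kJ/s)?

Q_out = 20.0 kJ/s

Extent of reaction ξ = 0.543 × 29.4 / 2 = 7.9821 mol/min
Reaction term: ξ·ΔH°_rxn = 7.9821 × -83.9 = -669.7 kJ/min
Sensible, feed 202→25 °C: -541.2 kJ/min
Outlet flows (mol/min): A 13.436, B 7.9821
Sensible, products 25→27.4 °C: 8.2578 kJ/min
Q = ΔH = -1202.6 kJ/min = -20.044 kW
Heat removed = 20.044 kJ/s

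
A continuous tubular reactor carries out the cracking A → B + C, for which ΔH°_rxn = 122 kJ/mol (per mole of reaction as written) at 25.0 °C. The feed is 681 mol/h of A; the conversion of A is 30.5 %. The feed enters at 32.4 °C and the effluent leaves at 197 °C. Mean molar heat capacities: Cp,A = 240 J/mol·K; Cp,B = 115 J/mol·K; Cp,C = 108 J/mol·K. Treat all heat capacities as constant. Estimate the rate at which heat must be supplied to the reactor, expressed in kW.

Q_in = 14.3 kW

Extent of reaction ξ = 0.305 × 681 = 207.7 mol/h
Reaction term: ξ·ΔH°_rxn = 207.7 × 122 = 25340 kJ/h
Sensible, feed 32.4→25 °C: -1209.5 kJ/h
Outlet flows (mol/h): A 473.3, B 207.7, C 207.7
Sensible, products 25→197 °C: 27504 kJ/h
Q = ΔH = 51635 kJ/h = 14.343 kW
Heat supplied = 14.343 kW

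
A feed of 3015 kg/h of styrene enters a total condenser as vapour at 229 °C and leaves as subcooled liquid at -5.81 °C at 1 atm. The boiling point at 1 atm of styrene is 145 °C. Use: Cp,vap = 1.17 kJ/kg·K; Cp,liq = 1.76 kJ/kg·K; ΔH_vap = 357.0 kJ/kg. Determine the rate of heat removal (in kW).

Q_c = 604 kW

vapour 229→145 °C: -98.28 kJ/kg
condensation at 145 °C: -357 kJ/kg
liquid 145→-5.81 °C: -265.43 kJ/kg
Δh = -98.28 + -357 + -265.43 = -720.71 kJ/kg
Q = ṁ·Δh = 3015 kg/h × -720.71 kJ/kg = -2.1729e+06 kJ/h
|Q| = 603.59 kW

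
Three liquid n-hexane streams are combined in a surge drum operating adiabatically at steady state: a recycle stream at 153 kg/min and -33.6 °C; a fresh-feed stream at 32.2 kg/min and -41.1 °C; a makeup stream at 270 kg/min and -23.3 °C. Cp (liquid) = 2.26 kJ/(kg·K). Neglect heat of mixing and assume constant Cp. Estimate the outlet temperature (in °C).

T_out = -28.0 °C

Adiabatic, steady state ⇒ Σ ṁᵢCp,ᵢ(T_out − Tᵢ) = 0
T_out = Σ ṁᵢCp,ᵢTᵢ / Σ ṁᵢCp,ᵢ
      = -28827 / 1028.8 = -28.021 °C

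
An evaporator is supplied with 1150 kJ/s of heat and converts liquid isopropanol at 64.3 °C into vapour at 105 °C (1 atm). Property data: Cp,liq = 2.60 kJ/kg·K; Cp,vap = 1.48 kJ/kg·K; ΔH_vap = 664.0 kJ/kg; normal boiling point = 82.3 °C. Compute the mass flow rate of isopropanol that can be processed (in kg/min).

ṁ = 92.7 kg/min

Δh = 2.60×(82.3−64.3) + 664.0 + 1.48×(105−82.3) = 744.4 kJ/kg
Q = 1150 kJ/s = 1150 kJ/s = 69000 kJ/min
ṁ = Q/Δh = 69000 / 744.4 = 92.693 kg/min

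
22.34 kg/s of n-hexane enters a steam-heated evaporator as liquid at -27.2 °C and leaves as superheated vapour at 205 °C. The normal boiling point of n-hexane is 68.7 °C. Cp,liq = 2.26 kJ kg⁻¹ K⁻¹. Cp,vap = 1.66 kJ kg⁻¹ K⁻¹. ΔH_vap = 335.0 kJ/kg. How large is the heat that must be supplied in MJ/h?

liquid -27.2→68.7 °C: 216.73 kJ/kg
vaporisation at 68.7 °C: 335 kJ/kg
vapour 68.7→205 °C: 226.26 kJ/kg
Δh = 216.73 + 335 + 226.26 = 777.99 kJ/kg
Q = ṁ·Δh = 22.34 kg/s × 777.99 kJ/kg = 17380 kJ/s
|Q| = 17380 kW = 62569 MJ/h

Q = 62600 MJ/h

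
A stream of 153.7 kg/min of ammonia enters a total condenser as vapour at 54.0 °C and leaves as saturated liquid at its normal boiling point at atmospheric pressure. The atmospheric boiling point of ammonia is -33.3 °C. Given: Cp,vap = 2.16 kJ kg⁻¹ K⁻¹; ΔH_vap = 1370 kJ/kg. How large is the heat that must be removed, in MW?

vapour 54.0→-33.3 °C: -188.57 kJ/kg
condensation at -33.3 °C: -1370 kJ/kg
Δh = -188.57 + -1370 = -1558.6 kJ/kg
Q = ṁ·Δh = 153.7 kg/min × -1558.6 kJ/kg = -239550 kJ/min
|Q| = 3992.5 kW = 3.9925 MW

Q_c = 3.99 MW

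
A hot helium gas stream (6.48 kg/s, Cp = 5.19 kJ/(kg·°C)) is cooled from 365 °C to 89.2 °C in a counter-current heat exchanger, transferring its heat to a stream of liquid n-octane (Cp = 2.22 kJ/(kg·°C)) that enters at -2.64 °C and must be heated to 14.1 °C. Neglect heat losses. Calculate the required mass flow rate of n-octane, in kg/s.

ṁ_c = 250 kg/s

Heat released by hot stream: Q = 6.48 × 5.19 × (365 − 89.2) = 9275.5 kJ/s
Energy balance on cold side (adiabatic exchanger): Q = ṁ_c·Cp_c·(T_c,out − T_c,in)
ṁ_c = 9275.5 / [2.22 × (14.1 − -2.64)] = 249.59 kg/s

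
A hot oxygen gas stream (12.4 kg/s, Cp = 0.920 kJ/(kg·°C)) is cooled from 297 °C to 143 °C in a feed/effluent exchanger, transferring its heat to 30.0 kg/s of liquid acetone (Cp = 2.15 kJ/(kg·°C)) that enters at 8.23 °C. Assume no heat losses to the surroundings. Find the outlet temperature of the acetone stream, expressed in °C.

T_c,out = 35.5 °C

Heat released by hot stream: Q = 12.4 × 0.920 × (297 − 143) = 1756.8 kJ/s
Energy balance on cold side (adiabatic exchanger): Q = ṁ_c·Cp_c·(T_c,out − T_c,in)
T_c,out = 8.23 + 1756.8/(30.0 × 2.15) = 35.468 °C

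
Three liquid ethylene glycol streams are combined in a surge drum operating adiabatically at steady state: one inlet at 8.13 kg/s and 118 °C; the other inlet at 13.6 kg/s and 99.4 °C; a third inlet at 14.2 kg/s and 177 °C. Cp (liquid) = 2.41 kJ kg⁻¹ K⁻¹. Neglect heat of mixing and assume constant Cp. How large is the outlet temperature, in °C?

T_out = 134 °C

No heat crosses the boundary, so H_out = H_in.
T_out = Σ ṁᵢCp,ᵢTᵢ / Σ ṁᵢCp,ᵢ
      = 11627 / 86.591 = 134.28 °C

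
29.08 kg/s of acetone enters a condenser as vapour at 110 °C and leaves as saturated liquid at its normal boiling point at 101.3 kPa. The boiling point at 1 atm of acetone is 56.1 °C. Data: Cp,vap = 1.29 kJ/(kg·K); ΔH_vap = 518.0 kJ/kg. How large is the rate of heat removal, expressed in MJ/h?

vapour 110→56.1 °C: -69.531 kJ/kg
condensation at 56.1 °C: -518 kJ/kg
Δh = -69.531 + -518 = -587.53 kJ/kg
Q = ṁ·Δh = 29.08 kg/s × -587.53 kJ/kg = -17085 kJ/s
|Q| = 17085 kW = 61507 MJ/h

Q_c = 61500 MJ/h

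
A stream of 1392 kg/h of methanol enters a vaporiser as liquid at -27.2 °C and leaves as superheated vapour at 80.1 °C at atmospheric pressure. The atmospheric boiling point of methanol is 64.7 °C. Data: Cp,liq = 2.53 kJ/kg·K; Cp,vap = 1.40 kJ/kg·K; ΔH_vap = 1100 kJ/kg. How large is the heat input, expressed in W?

liquid -27.2→64.7 °C: 232.51 kJ/kg
vaporisation at 64.7 °C: 1100 kJ/kg
vapour 64.7→80.1 °C: 21.56 kJ/kg
Δh = 232.51 + 1100 + 21.56 = 1354.1 kJ/kg
Q = ṁ·Δh = 1392 kg/h × 1354.1 kJ/kg = 1.8849e+06 kJ/h
|Q| = 523.57 kW = 523570 W

Q = 524000 W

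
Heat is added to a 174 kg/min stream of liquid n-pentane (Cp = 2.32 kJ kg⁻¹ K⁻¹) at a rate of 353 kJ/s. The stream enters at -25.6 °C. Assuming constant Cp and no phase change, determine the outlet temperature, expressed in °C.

Q = 353 kJ/s = 21180 kJ/min
ΔT = Q/(ṁ·Cp) = 21180/(174×2.32) = 52.467 K
T_out = -25.6 + 52.467 = 26.867 °C

T_out = 26.9 °C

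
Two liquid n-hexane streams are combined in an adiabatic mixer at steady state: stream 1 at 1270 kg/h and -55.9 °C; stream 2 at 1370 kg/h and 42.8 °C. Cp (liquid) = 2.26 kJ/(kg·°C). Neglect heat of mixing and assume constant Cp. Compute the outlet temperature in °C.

T_out = -4.68 °C

Adiabatic, steady state ⇒ Σ ṁᵢCp,ᵢ(T_out − Tᵢ) = 0
Σ ṁᵢCp,ᵢTᵢ = 1270×2.26×-55.9 + 1370×2.26×42.8 = -27927
Σ ṁᵢCp,ᵢ = 1270×2.26 + 1370×2.26 = 5966.4
T_out = -27927 / 5966.4 = -4.6807 °C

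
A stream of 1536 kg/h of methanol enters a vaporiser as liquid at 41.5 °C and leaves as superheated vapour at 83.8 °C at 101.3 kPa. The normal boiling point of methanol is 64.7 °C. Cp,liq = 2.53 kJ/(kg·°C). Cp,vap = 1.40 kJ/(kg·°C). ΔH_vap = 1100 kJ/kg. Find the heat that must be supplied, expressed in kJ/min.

liquid 41.5→64.7 °C: 58.696 kJ/kg
vaporisation at 64.7 °C: 1100 kJ/kg
vapour 64.7→83.8 °C: 26.74 kJ/kg
Δh = 58.696 + 1100 + 26.74 = 1185.4 kJ/kg
Q = ṁ·Δh = 1536 kg/h × 1185.4 kJ/kg = 1.8208e+06 kJ/h
|Q| = 505.79 kW = 30347 kJ/min

Q = 30300 kJ/min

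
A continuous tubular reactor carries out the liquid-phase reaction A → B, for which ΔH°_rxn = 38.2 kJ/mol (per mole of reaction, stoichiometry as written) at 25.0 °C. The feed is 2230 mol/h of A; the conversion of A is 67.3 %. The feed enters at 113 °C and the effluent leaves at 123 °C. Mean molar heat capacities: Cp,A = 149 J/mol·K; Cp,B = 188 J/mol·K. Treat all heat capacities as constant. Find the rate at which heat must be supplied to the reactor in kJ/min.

Extent of reaction ξ = 0.673 × 2230 = 1500.8 mol/h
Reaction term: ξ·ΔH°_rxn = 1500.8 × 38.2 = 57330 kJ/h
Sensible, feed 113→25 °C: -29240 kJ/h
Outlet flows (mol/h): A 729.21, B 1500.8
Sensible, products 25→123 °C: 38298 kJ/h
Q = ΔH = 66389 kJ/h = 18.441 kW
Heat supplied = 1106.5 kJ/min

Q_in = 1110 kJ/min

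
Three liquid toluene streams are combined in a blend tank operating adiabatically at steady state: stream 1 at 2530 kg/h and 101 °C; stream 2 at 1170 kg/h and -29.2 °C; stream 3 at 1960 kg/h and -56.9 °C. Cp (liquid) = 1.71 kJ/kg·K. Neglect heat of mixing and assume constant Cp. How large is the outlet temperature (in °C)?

Adiabatic, steady state ⇒ Σ ṁᵢCp,ᵢ(T_out − Tᵢ) = 0
T_out = Σ ṁᵢCp,ᵢTᵢ / Σ ṁᵢCp,ᵢ
      = 187830 / 9678.6 = 19.407 °C

T_out = 19.4 °C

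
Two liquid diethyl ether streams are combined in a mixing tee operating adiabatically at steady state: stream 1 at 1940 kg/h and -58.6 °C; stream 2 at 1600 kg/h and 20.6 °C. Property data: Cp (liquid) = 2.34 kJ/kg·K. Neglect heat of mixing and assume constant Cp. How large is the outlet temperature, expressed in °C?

Energy balance with Q = 0: Σ ṁᵢCp,ᵢ(T_out − Tᵢ) = 0
Σ ṁᵢCp,ᵢTᵢ = 1940×2.34×-58.6 + 1600×2.34×20.6 = -188890
Σ ṁᵢCp,ᵢ = 1940×2.34 + 1600×2.34 = 8283.6
T_out = -188890 / 8283.6 = -22.803 °C

T_out = -22.8 °C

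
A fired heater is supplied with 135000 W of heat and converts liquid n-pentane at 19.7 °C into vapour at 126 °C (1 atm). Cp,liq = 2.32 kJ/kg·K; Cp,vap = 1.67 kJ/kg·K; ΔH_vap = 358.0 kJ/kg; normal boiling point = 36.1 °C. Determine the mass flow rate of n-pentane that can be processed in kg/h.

ṁ = 890 kg/h

Δh = 2.32×(36.1−19.7) + 358.0 + 1.67×(126−36.1) = 546.18 kJ/kg
Q = 135000 W = 135 kJ/s = 486000 kJ/h
ṁ = Q/Δh = 486000 / 546.18 = 889.81 kg/h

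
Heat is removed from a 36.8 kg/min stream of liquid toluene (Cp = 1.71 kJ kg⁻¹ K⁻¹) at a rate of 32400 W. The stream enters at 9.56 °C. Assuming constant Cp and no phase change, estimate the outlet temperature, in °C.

Q = 32400 W = 1944 kJ/min
ΔT = Q/(ṁ·Cp) = 1944/(36.8×1.71) = 30.892 K
T_out = 9.56 − 30.892 = -21.332 °C

T_out = -21.3 °C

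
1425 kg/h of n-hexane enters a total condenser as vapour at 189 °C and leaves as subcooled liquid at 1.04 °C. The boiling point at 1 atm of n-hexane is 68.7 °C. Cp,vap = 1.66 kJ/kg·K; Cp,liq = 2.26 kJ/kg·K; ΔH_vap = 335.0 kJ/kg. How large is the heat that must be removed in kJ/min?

Q_c = 16300 kJ/min

vapour 189→68.7 °C: -199.7 kJ/kg
condensation at 68.7 °C: -335 kJ/kg
liquid 68.7→1.04 °C: -152.91 kJ/kg
Δh = -199.7 + -335 + -152.91 = -687.61 kJ/kg
Q = ṁ·Δh = 1425 kg/h × -687.61 kJ/kg = -979840 kJ/h
|Q| = 272.18 kW = 16331 kJ/min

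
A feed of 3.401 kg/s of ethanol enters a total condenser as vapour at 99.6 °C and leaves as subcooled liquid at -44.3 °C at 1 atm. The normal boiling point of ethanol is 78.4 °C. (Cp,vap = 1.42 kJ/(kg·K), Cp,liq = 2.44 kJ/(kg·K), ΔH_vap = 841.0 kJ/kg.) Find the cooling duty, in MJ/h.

Q_c = 14300 MJ/h

vapour 99.6→78.4 °C: -30.104 kJ/kg
condensation at 78.4 °C: -841 kJ/kg
liquid 78.4→-44.3 °C: -299.39 kJ/kg
Δh = -30.104 + -841 + -299.39 = -1170.5 kJ/kg
Q = ṁ·Δh = 3.401 kg/s × -1170.5 kJ/kg = -3980.8 kJ/s
|Q| = 3980.8 kW = 14331 MJ/h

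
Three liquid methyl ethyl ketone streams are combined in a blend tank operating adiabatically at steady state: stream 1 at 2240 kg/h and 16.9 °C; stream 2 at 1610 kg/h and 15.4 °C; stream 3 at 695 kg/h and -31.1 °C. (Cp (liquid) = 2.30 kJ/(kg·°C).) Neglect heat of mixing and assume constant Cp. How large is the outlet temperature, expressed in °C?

T_out = 9.03 °C

Adiabatic, steady state ⇒ Σ ṁᵢCp,ᵢ(T_out − Tᵢ) = 0
Σ ṁᵢCp,ᵢTᵢ = 2240×2.30×16.9 + 1610×2.30×15.4 + 695×2.30×-31.1 = 94382
Σ ṁᵢCp,ᵢ = 2240×2.30 + 1610×2.30 + 695×2.30 = 10454
T_out = 94382 / 10454 = 9.0287 °C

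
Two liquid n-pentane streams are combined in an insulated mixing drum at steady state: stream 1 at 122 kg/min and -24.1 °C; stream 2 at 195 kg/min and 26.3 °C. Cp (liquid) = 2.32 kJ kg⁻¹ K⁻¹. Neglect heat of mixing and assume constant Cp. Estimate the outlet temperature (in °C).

T_out = 6.90 °C

Adiabatic, steady state ⇒ Σ ṁᵢCp,ᵢ(T_out − Tᵢ) = 0
T_out = Σ ṁᵢCp,ᵢTᵢ / Σ ṁᵢCp,ᵢ
      = 5076.9 / 735.44 = 6.9032 °C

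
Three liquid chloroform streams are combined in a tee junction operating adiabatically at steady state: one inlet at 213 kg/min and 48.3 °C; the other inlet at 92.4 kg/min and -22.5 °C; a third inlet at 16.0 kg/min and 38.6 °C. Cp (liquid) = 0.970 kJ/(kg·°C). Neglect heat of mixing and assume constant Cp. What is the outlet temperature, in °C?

T_out = 27.5 °C

No heat crosses the boundary, so H_out = H_in.
Σ ṁᵢCp,ᵢTᵢ = 213×0.970×48.3 + 92.4×0.970×-22.5 + 16.0×0.970×38.6 = 8561.7
Σ ṁᵢCp,ᵢ = 213×0.970 + 92.4×0.970 + 16.0×0.970 = 311.76
T_out = 8561.7 / 311.76 = 27.463 °C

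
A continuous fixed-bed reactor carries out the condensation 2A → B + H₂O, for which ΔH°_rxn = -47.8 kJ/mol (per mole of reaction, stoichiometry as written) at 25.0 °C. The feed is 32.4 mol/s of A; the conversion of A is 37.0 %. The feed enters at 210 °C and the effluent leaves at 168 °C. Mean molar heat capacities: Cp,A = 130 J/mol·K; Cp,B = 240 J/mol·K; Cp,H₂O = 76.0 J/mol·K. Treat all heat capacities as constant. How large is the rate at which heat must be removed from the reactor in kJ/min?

Q_out = 24900 kJ/min

Extent of reaction ξ = 0.370 × 32.4 / 2 = 5.994 mol/s
Reaction term: ξ·ΔH°_rxn = 5.994 × -47.8 = -286.51 kJ/s
Sensible, feed 210→25 °C: -779.22 kJ/s
Outlet flows (mol/s): A 20.412, B 5.994, H₂O 5.994
Sensible, products 25→168 °C: 650.32 kJ/s
Q = ΔH = -415.42 kJ/s = -415.42 kW
Heat removed = 24925 kJ/min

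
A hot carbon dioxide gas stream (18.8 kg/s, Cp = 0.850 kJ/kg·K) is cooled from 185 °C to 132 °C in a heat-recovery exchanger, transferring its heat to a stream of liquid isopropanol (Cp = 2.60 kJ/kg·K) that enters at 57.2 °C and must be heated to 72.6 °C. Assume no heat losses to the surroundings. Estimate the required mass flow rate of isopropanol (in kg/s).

Heat released by hot stream: Q = 18.8 × 0.850 × (185 − 132) = 846.94 kJ/s
Energy balance on cold side (adiabatic exchanger): Q = ṁ_c·Cp_c·(T_c,out − T_c,in)
ṁ_c = 846.94 / [2.60 × (72.6 − 57.2)] = 21.152 kg/s

ṁ_c = 21.2 kg/s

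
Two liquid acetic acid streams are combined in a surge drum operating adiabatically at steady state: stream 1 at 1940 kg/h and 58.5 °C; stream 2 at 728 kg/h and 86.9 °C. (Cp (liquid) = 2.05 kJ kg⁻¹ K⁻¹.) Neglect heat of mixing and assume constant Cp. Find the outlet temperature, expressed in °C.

Energy balance with Q = 0: Σ ṁᵢCp,ᵢ(T_out − Tᵢ) = 0
Σ ṁᵢCp,ᵢTᵢ = 1940×2.05×58.5 + 728×2.05×86.9 = 362340
Σ ṁᵢCp,ᵢ = 1940×2.05 + 728×2.05 = 5469.4
T_out = 362340 / 5469.4 = 66.249 °C

T_out = 66.2 °C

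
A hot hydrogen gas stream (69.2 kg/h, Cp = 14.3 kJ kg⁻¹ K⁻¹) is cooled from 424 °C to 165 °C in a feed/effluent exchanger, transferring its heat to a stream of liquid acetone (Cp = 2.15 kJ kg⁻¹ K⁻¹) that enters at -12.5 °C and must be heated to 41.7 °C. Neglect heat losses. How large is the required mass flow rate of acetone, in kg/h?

ṁ_c = 2200 kg/h

Heat released by hot stream: Q = 69.2 × 14.3 × (424 − 165) = 256300 kJ/h
Energy balance on cold side (adiabatic exchanger): Q = ṁ_c·Cp_c·(T_c,out − T_c,in)
ṁ_c = 256300 / [2.15 × (41.7 − -12.5)] = 2199.4 kg/h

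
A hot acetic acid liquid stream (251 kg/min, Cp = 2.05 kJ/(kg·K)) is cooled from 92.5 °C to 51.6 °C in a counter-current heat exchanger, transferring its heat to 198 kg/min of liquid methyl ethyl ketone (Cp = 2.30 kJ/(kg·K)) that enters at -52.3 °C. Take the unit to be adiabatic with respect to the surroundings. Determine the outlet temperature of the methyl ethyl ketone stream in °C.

T_c,out = -6.09 °C

Heat released by hot stream: Q = 251 × 2.05 × (92.5 − 51.6) = 21045 kJ/min
Energy balance on cold side (adiabatic exchanger): Q = ṁ_c·Cp_c·(T_c,out − T_c,in)
T_c,out = -52.3 + 21045/(198 × 2.30) = -6.0877 °C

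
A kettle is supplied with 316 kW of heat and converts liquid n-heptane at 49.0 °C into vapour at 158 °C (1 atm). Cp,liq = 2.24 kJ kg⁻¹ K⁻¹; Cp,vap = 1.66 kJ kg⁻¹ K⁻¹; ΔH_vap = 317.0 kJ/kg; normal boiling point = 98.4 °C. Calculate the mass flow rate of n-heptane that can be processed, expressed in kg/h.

ṁ = 2160 kg/h

Δh = 2.24×(98.4−49.0) + 317.0 + 1.66×(158−98.4) = 526.59 kJ/kg
Q = 316 kW = 316 kJ/s = 1.1376e+06 kJ/h
ṁ = Q/Δh = 1.1376e+06 / 526.59 = 2160.3 kg/h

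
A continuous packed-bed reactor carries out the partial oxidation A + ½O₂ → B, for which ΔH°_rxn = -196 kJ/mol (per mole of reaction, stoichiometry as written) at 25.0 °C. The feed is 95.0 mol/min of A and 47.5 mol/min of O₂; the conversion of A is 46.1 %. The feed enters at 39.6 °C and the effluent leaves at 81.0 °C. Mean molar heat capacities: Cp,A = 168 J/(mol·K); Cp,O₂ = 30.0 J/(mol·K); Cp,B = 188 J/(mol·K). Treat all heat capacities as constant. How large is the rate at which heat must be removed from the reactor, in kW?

Q_out = 131 kW

Extent of reaction ξ = 0.461 × 95.0 = 43.795 mol/min
Reaction term: ξ·ΔH°_rxn = 43.795 × -196 = -8583.8 kJ/min
Sensible, feed 39.6→25 °C: -253.82 kJ/min
Outlet flows (mol/min): A 51.205, O₂ 25.602, B 43.795
Sensible, products 25→81.0 °C: 985.82 kJ/min
Q = ΔH = -7851.8 kJ/min = -130.86 kW
Heat removed = 130.86 kW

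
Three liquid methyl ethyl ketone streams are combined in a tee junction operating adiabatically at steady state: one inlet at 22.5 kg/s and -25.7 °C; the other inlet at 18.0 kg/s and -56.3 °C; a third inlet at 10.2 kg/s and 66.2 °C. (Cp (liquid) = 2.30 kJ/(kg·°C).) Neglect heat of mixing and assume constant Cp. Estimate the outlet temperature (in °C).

No heat crosses the boundary, so H_out = H_in.
T_out = Σ ṁᵢCp,ᵢTᵢ / Σ ṁᵢCp,ᵢ
      = -2107.7 / 116.61 = -18.075 °C

T_out = -18.1 °C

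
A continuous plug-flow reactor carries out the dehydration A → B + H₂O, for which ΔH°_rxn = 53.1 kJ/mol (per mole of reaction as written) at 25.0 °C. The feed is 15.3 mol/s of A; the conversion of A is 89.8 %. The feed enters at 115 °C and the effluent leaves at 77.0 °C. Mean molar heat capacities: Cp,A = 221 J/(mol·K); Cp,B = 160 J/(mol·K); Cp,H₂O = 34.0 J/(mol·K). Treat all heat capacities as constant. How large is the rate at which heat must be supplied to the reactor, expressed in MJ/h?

Q_in = 2090 MJ/h

Extent of reaction ξ = 0.898 × 15.3 = 13.739 mol/s
Reaction term: ξ·ΔH°_rxn = 13.739 × 53.1 = 729.56 kJ/s
Sensible, feed 115→25 °C: -304.32 kJ/s
Outlet flows (mol/s): A 1.5606, B 13.739, H₂O 13.739
Sensible, products 25→77.0 °C: 156.54 kJ/s
Q = ΔH = 581.78 kJ/s = 581.78 kW
Heat supplied = 2094.4 MJ/h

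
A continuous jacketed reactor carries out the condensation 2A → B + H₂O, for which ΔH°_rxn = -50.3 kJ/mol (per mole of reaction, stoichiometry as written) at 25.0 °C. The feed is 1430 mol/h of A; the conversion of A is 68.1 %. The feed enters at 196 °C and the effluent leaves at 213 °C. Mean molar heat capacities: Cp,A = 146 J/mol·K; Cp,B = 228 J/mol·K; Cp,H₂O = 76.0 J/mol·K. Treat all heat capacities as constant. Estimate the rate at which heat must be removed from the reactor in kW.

Extent of reaction ξ = 0.681 × 1430 / 2 = 486.92 mol/h
Reaction term: ξ·ΔH°_rxn = 486.92 × -50.3 = -24492 kJ/h
Sensible, feed 196→25 °C: -35701 kJ/h
Outlet flows (mol/h): A 456.17, B 486.92, H₂O 486.92
Sensible, products 25→213 °C: 40349 kJ/h
Q = ΔH = -19844 kJ/h = -5.5122 kW
Heat removed = 5.5122 kW

Q_out = 5.51 kW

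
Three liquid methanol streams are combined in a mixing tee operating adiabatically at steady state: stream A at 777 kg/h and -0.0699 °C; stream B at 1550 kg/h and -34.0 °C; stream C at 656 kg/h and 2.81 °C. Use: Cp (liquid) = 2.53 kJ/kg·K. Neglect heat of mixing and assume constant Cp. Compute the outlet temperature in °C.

Energy balance with Q = 0: Σ ṁᵢCp,ᵢ(T_out − Tᵢ) = 0
Σ ṁᵢCp,ᵢTᵢ = 777×2.53×-0.0699 + 1550×2.53×-34.0 + 656×2.53×2.81 = -128800
Σ ṁᵢCp,ᵢ = 777×2.53 + 1550×2.53 + 656×2.53 = 7547
T_out = -128800 / 7547 = -17.067 °C

T_out = -17.1 °C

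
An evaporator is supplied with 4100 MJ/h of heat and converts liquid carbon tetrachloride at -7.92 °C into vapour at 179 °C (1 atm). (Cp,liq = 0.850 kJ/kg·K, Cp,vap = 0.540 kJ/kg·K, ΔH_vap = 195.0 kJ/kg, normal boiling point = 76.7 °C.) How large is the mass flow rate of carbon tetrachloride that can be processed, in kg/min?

ṁ = 212 kg/min

Δh = 0.850×(76.7−-7.92) + 195.0 + 0.540×(179−76.7) = 322.17 kJ/kg
Q = 4100 MJ/h = 1138.9 kJ/s = 68333 kJ/min
ṁ = Q/Δh = 68333 / 322.17 = 212.1 kg/min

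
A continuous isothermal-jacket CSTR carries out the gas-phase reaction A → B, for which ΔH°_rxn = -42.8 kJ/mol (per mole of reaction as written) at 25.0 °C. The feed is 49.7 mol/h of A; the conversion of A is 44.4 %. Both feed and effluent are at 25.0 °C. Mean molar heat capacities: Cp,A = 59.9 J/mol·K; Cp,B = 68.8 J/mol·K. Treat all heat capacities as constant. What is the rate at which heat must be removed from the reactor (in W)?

Q_out = 262 W

Extent of reaction ξ = 0.444 × 49.7 = 22.067 mol/h
Reaction term: ξ·ΔH°_rxn = 22.067 × -42.8 = -944.46 kJ/h
Q = ΔH = -944.46 kJ/h = -0.26235 kW
Heat removed = 262.35 W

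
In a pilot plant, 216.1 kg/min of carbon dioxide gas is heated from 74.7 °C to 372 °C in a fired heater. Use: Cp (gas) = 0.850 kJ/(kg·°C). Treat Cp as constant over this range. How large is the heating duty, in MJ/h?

Q = ṁ·Cp·ΔT = 216.1 × 0.850 × (372 − 74.7) = 54610 kJ/min
Converting: 54610 / 60 s = 910.16 kW
Heating duty = 3276.6 MJ/h

Q = 3280 MJ/h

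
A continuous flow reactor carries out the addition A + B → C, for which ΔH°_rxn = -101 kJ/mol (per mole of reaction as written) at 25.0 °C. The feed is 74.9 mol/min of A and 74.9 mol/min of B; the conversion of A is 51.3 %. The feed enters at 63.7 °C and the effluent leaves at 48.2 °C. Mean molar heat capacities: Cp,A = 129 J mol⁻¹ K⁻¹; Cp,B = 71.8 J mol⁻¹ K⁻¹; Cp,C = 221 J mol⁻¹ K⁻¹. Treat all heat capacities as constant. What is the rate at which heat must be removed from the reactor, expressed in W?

Q_out = 68300 W

Extent of reaction ξ = 0.513 × 74.9 = 38.424 mol/min
Reaction term: ξ·ΔH°_rxn = 38.424 × -101 = -3880.8 kJ/min
Sensible, feed 63.7→25 °C: -582.04 kJ/min
Outlet flows (mol/min): A 36.476, B 36.476, C 38.424
Sensible, products 25→48.2 °C: 366.93 kJ/min
Q = ΔH = -4095.9 kJ/min = -68.265 kW
Heat removed = 68265 W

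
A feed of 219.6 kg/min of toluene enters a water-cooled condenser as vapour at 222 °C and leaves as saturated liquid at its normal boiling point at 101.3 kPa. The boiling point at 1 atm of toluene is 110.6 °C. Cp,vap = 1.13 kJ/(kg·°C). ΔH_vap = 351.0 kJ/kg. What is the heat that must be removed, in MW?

vapour 222→110.6 °C: -125.88 kJ/kg
condensation at 110.6 °C: -351 kJ/kg
Δh = -125.88 + -351 = -476.88 kJ/kg
Q = ṁ·Δh = 219.6 kg/min × -476.88 kJ/kg = -104720 kJ/min
|Q| = 1745.4 kW = 1.7454 MW

Q_c = 1.75 MW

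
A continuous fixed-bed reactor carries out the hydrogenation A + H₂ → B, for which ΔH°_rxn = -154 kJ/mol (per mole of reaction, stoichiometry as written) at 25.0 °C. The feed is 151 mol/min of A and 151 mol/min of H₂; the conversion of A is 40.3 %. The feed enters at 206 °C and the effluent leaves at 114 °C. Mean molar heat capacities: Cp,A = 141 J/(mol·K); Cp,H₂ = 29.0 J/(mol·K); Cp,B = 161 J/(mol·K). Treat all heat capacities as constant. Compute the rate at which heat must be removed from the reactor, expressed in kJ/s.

Q_out = 196 kJ/s

Extent of reaction ξ = 0.403 × 151 = 60.853 mol/min
Reaction term: ξ·ΔH°_rxn = 60.853 × -154 = -9371.4 kJ/min
Sensible, feed 206→25 °C: -4646.3 kJ/min
Outlet flows (mol/min): A 90.147, H₂ 90.147, B 60.853
Sensible, products 25→114 °C: 2235.9 kJ/min
Q = ΔH = -11782 kJ/min = -196.36 kW
Heat removed = 196.36 kJ/s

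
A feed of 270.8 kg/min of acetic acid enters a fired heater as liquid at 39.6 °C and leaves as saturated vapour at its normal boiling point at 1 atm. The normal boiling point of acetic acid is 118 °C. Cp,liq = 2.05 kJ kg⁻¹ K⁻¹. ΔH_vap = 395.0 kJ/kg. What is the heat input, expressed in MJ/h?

liquid 39.6→118 °C: 160.72 kJ/kg
vaporisation at 118 °C: 395 kJ/kg
Δh = 160.72 + 395 = 555.72 kJ/kg
Q = ṁ·Δh = 270.8 kg/min × 555.72 kJ/kg = 150490 kJ/min
|Q| = 2508.1 kW = 9029.3 MJ/h

Q = 9030 MJ/h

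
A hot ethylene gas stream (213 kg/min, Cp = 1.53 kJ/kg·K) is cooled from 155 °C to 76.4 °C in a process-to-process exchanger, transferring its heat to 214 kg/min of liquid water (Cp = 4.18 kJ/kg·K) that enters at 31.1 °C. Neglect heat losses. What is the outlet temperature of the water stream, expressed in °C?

Heat released by hot stream: Q = 213 × 1.53 × (155 − 76.4) = 25615 kJ/min
Energy balance on cold side (adiabatic exchanger): Q = ṁ_c·Cp_c·(T_c,out − T_c,in)
T_c,out = 31.1 + 25615/(214 × 4.18) = 59.735 °C

T_c,out = 59.7 °C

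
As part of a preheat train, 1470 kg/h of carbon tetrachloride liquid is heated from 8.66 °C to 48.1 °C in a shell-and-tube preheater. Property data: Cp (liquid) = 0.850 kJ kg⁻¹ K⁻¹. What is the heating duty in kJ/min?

Q = 821 kJ/min

Q = ṁ·Cp·ΔT = 1470 × 0.850 × (48.1 − 8.66) = 49280 kJ/h
Converting: 49280 / 3600 s = 13.689 kW
Heating duty = 821.34 kJ/min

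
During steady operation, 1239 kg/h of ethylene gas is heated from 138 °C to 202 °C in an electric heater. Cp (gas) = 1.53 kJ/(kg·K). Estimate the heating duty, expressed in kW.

Q = ṁ·Cp·ΔT = 1239 × 1.53 × (202 − 138) = 121320 kJ/h
Converting: 121320 / 3600 s = 33.701 kW

Q = 33.7 kW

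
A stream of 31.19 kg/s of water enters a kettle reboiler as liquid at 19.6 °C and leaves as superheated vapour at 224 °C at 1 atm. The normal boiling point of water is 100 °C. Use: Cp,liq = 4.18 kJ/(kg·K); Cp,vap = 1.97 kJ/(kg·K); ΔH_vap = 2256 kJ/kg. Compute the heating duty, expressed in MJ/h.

liquid 19.6→100 °C: 336.07 kJ/kg
vaporisation at 100 °C: 2256 kJ/kg
vapour 100→224 °C: 244.28 kJ/kg
Δh = 336.07 + 2256 + 244.28 = 2836.4 kJ/kg
Q = ṁ·Δh = 31.19 kg/s × 2836.4 kJ/kg = 88466 kJ/s
|Q| = 88466 kW = 318480 MJ/h

Q = 318000 MJ/h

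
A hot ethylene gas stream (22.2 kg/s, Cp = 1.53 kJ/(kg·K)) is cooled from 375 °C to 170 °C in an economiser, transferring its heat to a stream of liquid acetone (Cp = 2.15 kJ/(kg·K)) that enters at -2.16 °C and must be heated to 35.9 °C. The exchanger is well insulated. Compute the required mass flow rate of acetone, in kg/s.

ṁ_c = 85.1 kg/s

Heat released by hot stream: Q = 22.2 × 1.53 × (375 − 170) = 6963 kJ/s
Energy balance on cold side (adiabatic exchanger): Q = ṁ_c·Cp_c·(T_c,out − T_c,in)
ṁ_c = 6963 / [2.15 × (35.9 − -2.16)] = 85.092 kg/s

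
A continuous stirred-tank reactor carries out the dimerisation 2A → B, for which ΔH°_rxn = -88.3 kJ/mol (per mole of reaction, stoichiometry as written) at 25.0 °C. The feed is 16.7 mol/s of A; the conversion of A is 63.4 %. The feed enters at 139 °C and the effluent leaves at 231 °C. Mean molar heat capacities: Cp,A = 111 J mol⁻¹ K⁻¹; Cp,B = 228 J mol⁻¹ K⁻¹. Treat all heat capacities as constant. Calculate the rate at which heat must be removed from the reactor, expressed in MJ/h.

Q_out = 1050 MJ/h

Extent of reaction ξ = 0.634 × 16.7 / 2 = 5.2939 mol/s
Reaction term: ξ·ΔH°_rxn = 5.2939 × -88.3 = -467.45 kJ/s
Sensible, feed 139→25 °C: -211.32 kJ/s
Outlet flows (mol/s): A 6.1122, B 5.2939
Sensible, products 25→231 °C: 388.41 kJ/s
Q = ΔH = -290.37 kJ/s = -290.37 kW
Heat removed = 1045.3 MJ/h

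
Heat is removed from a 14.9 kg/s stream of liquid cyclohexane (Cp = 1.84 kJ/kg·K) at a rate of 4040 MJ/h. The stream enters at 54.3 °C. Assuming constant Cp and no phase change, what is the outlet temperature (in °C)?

T_out = 13.4 °C

Q = 4040 MJ/h = 1122.2 kJ/s
ΔT = Q/(ṁ·Cp) = 1122.2/(14.9×1.84) = 40.933 K
T_out = 54.3 − 40.933 = 13.367 °C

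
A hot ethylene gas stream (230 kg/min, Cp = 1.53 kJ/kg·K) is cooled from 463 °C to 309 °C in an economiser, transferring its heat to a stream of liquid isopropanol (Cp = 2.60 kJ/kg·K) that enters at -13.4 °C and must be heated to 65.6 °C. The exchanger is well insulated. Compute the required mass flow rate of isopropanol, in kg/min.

ṁ_c = 264 kg/min

Heat released by hot stream: Q = 230 × 1.53 × (463 − 309) = 54193 kJ/min
Energy balance on cold side (adiabatic exchanger): Q = ṁ_c·Cp_c·(T_c,out − T_c,in)
ṁ_c = 54193 / [2.60 × (65.6 − -13.4)] = 263.84 kg/min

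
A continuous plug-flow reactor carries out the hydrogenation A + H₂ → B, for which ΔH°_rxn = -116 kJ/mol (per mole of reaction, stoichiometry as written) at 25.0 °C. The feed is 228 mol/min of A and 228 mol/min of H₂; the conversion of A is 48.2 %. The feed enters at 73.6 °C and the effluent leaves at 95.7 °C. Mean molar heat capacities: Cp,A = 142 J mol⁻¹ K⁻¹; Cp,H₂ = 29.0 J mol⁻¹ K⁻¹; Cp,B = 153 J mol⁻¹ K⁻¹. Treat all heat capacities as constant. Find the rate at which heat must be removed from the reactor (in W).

Q_out = 200000 W

Extent of reaction ξ = 0.482 × 228 = 109.9 mol/min
Reaction term: ξ·ΔH°_rxn = 109.9 × -116 = -12748 kJ/min
Sensible, feed 73.6→25 °C: -1894.8 kJ/min
Outlet flows (mol/min): A 118.1, H₂ 118.1, B 109.9
Sensible, products 25→95.7 °C: 2616.6 kJ/min
Q = ΔH = -12026 kJ/min = -200.44 kW
Heat removed = 200440 W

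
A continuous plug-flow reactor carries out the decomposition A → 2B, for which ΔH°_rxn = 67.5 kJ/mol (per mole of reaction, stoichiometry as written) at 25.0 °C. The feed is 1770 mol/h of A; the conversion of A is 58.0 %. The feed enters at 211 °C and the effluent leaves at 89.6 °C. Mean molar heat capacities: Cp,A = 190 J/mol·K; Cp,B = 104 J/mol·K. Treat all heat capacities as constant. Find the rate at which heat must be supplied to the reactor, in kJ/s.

Extent of reaction ξ = 0.580 × 1770 = 1026.6 mol/h
Reaction term: ξ·ΔH°_rxn = 1026.6 × 67.5 = 69296 kJ/h
Sensible, feed 211→25 °C: -62552 kJ/h
Outlet flows (mol/h): A 743.4, B 2053.2
Sensible, products 25→89.6 °C: 22919 kJ/h
Q = ΔH = 29662 kJ/h = 8.2396 kW
Heat supplied = 8.2396 kJ/s

Q_in = 8.24 kJ/s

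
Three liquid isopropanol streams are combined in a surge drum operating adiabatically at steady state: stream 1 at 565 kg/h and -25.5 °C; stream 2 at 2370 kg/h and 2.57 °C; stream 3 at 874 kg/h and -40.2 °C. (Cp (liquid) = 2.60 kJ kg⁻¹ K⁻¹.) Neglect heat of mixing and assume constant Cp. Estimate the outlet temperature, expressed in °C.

Energy balance with Q = 0: Σ ṁᵢCp,ᵢ(T_out − Tᵢ) = 0
T_out = Σ ṁᵢCp,ᵢTᵢ / Σ ṁᵢCp,ᵢ
      = -112970 / 9903.4 = -11.408 °C

T_out = -11.4 °C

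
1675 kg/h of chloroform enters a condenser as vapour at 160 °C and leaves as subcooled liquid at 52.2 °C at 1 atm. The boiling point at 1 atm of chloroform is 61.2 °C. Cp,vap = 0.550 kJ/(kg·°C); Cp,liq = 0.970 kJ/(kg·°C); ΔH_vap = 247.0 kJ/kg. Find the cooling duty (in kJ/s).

vapour 160→61.2 °C: -54.34 kJ/kg
condensation at 61.2 °C: -247 kJ/kg
liquid 61.2→52.2 °C: -8.73 kJ/kg
Δh = -54.34 + -247 + -8.73 = -310.07 kJ/kg
Q = ṁ·Δh = 1675 kg/h × -310.07 kJ/kg = -519370 kJ/h
|Q| = 144.27 kW

Q_c = 144 kJ/s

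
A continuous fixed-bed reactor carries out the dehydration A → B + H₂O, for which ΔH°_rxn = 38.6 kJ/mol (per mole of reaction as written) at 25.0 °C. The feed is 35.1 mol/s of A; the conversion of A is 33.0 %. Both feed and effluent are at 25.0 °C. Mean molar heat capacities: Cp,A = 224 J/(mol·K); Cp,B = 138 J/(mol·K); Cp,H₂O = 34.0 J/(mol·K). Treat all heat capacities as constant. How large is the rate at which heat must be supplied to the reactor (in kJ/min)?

Q_in = 26800 kJ/min

Extent of reaction ξ = 0.330 × 35.1 = 11.583 mol/s
Reaction term: ξ·ΔH°_rxn = 11.583 × 38.6 = 447.1 kJ/s
Q = ΔH = 447.1 kJ/s = 447.1 kW
Heat supplied = 26826 kJ/min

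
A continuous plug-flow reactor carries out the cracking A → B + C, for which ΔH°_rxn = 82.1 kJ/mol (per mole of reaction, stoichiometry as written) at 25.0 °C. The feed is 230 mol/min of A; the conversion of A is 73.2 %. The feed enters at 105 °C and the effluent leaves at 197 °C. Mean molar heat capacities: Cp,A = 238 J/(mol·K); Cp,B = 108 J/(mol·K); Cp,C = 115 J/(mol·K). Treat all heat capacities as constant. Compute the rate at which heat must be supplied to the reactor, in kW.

Extent of reaction ξ = 0.732 × 230 = 168.36 mol/min
Reaction term: ξ·ΔH°_rxn = 168.36 × 82.1 = 13822 kJ/min
Sensible, feed 105→25 °C: -4379.2 kJ/min
Outlet flows (mol/min): A 61.64, B 168.36, C 168.36
Sensible, products 25→197 °C: 8980.9 kJ/min
Q = ΔH = 18424 kJ/min = 307.07 kW
Heat supplied = 307.07 kW

Q_in = 307 kW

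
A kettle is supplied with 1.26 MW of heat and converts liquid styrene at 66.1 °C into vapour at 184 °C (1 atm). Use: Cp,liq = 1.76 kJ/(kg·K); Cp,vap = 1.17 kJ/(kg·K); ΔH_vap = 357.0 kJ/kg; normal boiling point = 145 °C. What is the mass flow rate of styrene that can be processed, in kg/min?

Δh = 1.76×(145−66.1) + 357.0 + 1.17×(184−145) = 541.49 kJ/kg
Q = 1.26 MW = 1260 kJ/s = 75600 kJ/min
ṁ = Q/Δh = 75600 / 541.49 = 139.61 kg/min

ṁ = 140 kg/min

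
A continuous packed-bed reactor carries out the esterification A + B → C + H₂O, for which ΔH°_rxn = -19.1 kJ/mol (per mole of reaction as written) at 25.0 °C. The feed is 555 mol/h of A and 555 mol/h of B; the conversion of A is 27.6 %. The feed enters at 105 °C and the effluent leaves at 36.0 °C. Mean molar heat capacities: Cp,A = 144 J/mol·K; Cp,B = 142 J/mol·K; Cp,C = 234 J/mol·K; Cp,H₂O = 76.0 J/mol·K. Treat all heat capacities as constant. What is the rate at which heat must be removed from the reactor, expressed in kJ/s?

Extent of reaction ξ = 0.276 × 555 = 153.18 mol/h
Reaction term: ξ·ΔH°_rxn = 153.18 × -19.1 = -2925.7 kJ/h
Sensible, feed 105→25 °C: -12698 kJ/h
Outlet flows (mol/h): A 401.82, B 401.82, C 153.18, H₂O 153.18
Sensible, products 25→36.0 °C: 1786.5 kJ/h
Q = ΔH = -13838 kJ/h = -3.8438 kW
Heat removed = 3.8438 kJ/s

Q_out = 3.84 kJ/s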